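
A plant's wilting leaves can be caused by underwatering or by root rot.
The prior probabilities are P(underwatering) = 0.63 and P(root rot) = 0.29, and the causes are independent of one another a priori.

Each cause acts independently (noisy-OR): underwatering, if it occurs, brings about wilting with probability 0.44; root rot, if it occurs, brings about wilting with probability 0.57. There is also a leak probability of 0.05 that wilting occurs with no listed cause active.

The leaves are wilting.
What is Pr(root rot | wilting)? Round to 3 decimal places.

Pr(root rot | wilting) ≈ 0.479

Under noisy-OR, P(wilting | causes) = 1 − (1−0.05)·∏(1−qᵢ) over the active causes.
For the numerator, keep only root rot=true terms: 0.063468 + 0.140906 = 0.204374
Normalizer over all consistent configurations: 0.05×0.37×0.71 + 0.5915×0.37×0.29 + 0.468×0.63×0.71 + 0.77124×0.63×0.29 = 0.426845
P(root rot | wilting) = 0.204374/0.426845 ≈ 0.479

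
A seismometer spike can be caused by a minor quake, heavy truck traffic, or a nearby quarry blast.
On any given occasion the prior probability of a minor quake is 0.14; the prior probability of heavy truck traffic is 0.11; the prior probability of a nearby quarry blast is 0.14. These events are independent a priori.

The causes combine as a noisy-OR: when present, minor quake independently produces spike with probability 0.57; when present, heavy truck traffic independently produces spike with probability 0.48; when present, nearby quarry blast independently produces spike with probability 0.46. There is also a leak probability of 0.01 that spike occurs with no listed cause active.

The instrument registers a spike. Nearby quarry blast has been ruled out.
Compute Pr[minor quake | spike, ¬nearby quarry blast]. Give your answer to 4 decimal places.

Pr[minor quake | spike, ¬nearby quarry blast] ≈ 0.6094

Under noisy-OR, P(spike | causes) = 1 − (1−0.01)·∏(1−qᵢ) over the active causes.
Enumerate the 4 (minor quake, heavy truck traffic) configurations and weight by the priors:
  P(spike | ¬nearby quarry blast) = 0.01*0.86*0.89 + 0.4852*0.86*0.11 + 0.5743*0.14*0.89 + 0.778636*0.14*0.11
        = 0.007654 + 0.045900 + 0.071558 + 0.011991 = 0.137103
Configurations with minor quake contribute 0.083549, so
  P(minor quake | spike, ¬nearby quarry blast) = 0.083549 / 0.137103 ≈ 0.6094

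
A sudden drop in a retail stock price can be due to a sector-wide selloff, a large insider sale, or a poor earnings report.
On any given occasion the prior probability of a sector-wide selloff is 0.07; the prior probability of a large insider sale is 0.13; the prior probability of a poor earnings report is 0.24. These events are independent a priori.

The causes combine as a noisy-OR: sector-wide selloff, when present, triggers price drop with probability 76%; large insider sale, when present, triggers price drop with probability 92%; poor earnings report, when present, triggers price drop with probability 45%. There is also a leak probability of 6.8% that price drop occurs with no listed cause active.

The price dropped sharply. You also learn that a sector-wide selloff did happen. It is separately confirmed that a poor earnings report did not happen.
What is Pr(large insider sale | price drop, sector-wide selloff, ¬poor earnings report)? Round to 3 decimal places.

Under noisy-OR, P(price drop | causes) = 1 − (1−0.068)·∏(1−qᵢ) over the active causes.
For the numerator, keep only large insider sale=true terms: 0.982106*0.13 = 0.127674
Normalizer over all consistent configurations: 0.77632*0.87 + 0.982106*0.13 = 0.803072
Posterior = 0.127674 / 0.803072 ≈ 0.159

Pr(large insider sale | price drop, sector-wide selloff, ¬poor earnings report) ≈ 0.159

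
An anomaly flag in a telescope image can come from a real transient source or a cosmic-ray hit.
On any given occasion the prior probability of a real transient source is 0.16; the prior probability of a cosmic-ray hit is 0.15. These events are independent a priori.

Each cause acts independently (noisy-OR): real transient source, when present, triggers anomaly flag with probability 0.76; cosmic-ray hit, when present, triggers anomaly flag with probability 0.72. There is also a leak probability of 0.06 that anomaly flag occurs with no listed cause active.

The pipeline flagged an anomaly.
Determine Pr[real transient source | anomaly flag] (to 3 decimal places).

Under noisy-OR, P(anomaly flag | causes) = 1 − (1−0.06)·∏(1−qᵢ) over the active causes.
Numerator (weight on configurations with real transient source): 0.105318 + 0.022484 = 0.127802
Denominator P(anomaly flag): 0.06*0.84*0.85 + 0.7368*0.84*0.15 + 0.7744*0.16*0.85 + 0.936832*0.16*0.15 = 0.263479
P(real transient source | anomaly flag) = 0.127802/0.263479 ≈ 0.485

Pr[real transient source | anomaly flag] ≈ 0.485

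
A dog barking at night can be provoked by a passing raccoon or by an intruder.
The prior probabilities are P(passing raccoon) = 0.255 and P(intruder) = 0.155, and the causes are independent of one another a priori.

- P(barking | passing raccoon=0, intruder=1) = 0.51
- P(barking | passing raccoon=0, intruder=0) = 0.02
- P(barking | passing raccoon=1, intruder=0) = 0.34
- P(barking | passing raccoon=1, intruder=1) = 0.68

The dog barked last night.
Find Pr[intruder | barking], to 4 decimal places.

P(barking) = 0.02×0.745×0.845 + 0.51×0.745×0.155 + 0.34×0.255×0.845 + 0.68×0.255×0.155 = 0.012590 + 0.058892 + 0.073262 + 0.026877 = 0.171621
Of this, 0.085769 comes from 0.058892 + 0.026877 (the intruder=true cases).
So P(intruder | barking) = 0.085769/0.171621 ≈ 0.4998.

Pr[intruder | barking] ≈ 0.4998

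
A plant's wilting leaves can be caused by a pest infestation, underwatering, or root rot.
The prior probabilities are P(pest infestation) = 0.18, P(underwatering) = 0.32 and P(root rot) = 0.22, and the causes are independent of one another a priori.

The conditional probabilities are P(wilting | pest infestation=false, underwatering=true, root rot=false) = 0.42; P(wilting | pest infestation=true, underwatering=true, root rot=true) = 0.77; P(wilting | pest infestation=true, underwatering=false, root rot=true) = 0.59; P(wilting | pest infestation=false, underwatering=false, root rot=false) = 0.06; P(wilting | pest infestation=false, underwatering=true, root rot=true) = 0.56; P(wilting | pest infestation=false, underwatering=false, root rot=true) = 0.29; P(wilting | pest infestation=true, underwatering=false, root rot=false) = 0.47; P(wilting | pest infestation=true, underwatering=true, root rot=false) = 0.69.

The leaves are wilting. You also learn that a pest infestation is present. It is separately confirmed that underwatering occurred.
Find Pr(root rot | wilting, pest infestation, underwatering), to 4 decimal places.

P(wilting | pest infestation, underwatering) = 0.69*0.78 + 0.77*0.22 = 0.538200 + 0.169400 = 0.707600
The root rot-present share is 0.77*0.22 = 0.169400.
P(root rot | wilting, pest infestation, underwatering) = 0.169400 / 0.707600 ≈ 0.2394

Pr(root rot | wilting, pest infestation, underwatering) ≈ 0.2394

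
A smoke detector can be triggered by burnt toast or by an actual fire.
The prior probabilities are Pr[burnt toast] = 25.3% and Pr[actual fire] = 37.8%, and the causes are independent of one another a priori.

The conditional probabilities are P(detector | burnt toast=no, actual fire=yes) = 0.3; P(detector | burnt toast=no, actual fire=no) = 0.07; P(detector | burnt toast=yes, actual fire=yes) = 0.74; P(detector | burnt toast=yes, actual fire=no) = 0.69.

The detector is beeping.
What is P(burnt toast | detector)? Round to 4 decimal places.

For the numerator, keep only burnt toast=true terms: 0.108583 + 0.070769 = 0.179352
Normalizer over all consistent configurations: 0.07*0.747*0.622 + 0.3*0.747*0.378 + 0.69*0.253*0.622 + 0.74*0.253*0.378 = 0.296586
Posterior = 0.179352 / 0.296586 ≈ 0.6047

P(burnt toast | detector) ≈ 0.6047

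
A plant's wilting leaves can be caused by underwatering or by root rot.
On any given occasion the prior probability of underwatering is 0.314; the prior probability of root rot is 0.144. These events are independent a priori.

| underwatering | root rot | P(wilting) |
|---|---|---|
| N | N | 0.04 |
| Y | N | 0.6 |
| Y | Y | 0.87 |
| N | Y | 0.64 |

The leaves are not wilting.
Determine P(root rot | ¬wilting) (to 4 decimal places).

By total probability over the 4 (underwatering, root rot) configurations:
  P(¬wilting) = 0.96·0.686·0.856 + 0.36·0.686·0.144 + 0.4·0.314·0.856 + 0.13·0.314·0.144
        = 0.563727 + 0.035562 + 0.107514 + 0.005878 = 0.712681
The terms with root rot present sum to 0.041440, so
  P(root rot | ¬wilting) = 0.041440 / 0.712681 ≈ 0.0581

P(root rot | ¬wilting) ≈ 0.0581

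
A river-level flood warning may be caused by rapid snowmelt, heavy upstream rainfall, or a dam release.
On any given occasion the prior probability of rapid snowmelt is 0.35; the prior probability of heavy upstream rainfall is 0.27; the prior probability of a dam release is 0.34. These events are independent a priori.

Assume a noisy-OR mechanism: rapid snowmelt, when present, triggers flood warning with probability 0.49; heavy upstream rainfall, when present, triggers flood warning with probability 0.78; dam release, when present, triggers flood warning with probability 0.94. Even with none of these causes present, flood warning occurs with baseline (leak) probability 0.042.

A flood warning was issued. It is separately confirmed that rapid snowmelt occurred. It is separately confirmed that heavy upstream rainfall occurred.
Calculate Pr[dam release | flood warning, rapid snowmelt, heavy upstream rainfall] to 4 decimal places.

Pr[dam release | flood warning, rapid snowmelt, heavy upstream rainfall] ≈ 0.3645

Under noisy-OR, P(flood warning | causes) = 1 − (1−0.042)·∏(1−qᵢ) over the active causes.
P(flood warning | rapid snowmelt, heavy upstream rainfall) = 0.892512·0.66 + 0.993551·0.34 = 0.589058 + 0.337807 = 0.926865
The dam release-present share is 0.993551·0.34 = 0.337807.
P(dam release | flood warning, rapid snowmelt, heavy upstream rainfall) = 0.337807 / 0.926865 ≈ 0.3645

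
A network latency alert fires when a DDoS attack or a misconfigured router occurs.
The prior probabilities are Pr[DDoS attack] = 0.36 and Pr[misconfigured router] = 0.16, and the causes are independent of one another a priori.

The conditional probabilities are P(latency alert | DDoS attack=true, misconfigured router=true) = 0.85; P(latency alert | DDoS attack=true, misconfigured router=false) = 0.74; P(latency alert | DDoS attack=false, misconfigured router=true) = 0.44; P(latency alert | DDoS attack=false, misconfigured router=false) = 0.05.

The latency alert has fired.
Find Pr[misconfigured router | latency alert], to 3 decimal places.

Numerator (weight on configurations with misconfigured router): 0.045056 + 0.048960 = 0.094016
The normalizing constant is 0.05*0.64*0.84 + 0.44*0.64*0.16 + 0.74*0.36*0.84 + 0.85*0.36*0.16 = 0.344672
Posterior = 0.094016 / 0.344672 ≈ 0.273

Pr[misconfigured router | latency alert] ≈ 0.273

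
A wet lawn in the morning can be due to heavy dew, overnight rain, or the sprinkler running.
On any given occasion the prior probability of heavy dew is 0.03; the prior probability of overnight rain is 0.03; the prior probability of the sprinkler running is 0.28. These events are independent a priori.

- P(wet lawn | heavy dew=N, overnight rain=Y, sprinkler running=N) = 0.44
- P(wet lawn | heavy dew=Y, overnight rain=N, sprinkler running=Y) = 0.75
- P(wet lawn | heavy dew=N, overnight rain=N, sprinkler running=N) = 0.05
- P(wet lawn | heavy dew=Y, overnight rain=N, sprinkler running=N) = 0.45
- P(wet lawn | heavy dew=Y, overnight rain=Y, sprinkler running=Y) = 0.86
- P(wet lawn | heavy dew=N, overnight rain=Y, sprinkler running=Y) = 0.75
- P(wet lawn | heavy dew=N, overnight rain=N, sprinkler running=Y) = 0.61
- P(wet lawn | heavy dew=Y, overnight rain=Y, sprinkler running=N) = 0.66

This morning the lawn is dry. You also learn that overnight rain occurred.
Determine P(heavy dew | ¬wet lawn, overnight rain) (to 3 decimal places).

Enumerate the 4 (heavy dew, sprinkler running) configurations and weight by the priors:
  P(¬wet lawn | overnight rain) = 0.56×0.97×0.72 + 0.25×0.97×0.28 + 0.34×0.03×0.72 + 0.14×0.03×0.28
        = 0.391104 + 0.067900 + 0.007344 + 0.001176 = 0.467524
Keeping only the heavy dew-present terms gives 0.008520, so
  P(heavy dew | ¬wet lawn, overnight rain) = 0.008520 / 0.467524 ≈ 0.018

P(heavy dew | ¬wet lawn, overnight rain) ≈ 0.018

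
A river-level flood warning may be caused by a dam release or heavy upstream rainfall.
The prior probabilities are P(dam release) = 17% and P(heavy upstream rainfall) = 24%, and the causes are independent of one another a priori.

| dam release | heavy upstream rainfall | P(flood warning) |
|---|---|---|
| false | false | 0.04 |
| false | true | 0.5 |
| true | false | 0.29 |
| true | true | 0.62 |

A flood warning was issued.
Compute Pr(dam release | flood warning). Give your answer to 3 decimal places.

Weight on dam release=true, given the evidence: 0.037468 + 0.025296 = 0.062764
Normalizer over all consistent configurations: 0.04*0.83*0.76 + 0.5*0.83*0.24 + 0.29*0.17*0.76 + 0.62*0.17*0.24 = 0.187596
P(dam release | flood warning) = 0.062764/0.187596 ≈ 0.335

Pr(dam release | flood warning) ≈ 0.335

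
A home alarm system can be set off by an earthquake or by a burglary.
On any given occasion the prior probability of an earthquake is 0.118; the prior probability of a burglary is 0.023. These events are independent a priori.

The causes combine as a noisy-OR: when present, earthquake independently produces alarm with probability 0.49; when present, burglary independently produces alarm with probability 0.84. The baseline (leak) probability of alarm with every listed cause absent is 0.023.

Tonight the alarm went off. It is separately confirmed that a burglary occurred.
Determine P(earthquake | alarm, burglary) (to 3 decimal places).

P(earthquake | alarm, burglary) ≈ 0.127

Under noisy-OR, P(alarm | causes) = 1 − (1−0.023)·∏(1−qᵢ) over the active causes.
P(alarm | burglary) = 0.84368*0.882 + 0.920277*0.118 = 0.744126 + 0.108593 = 0.852719
Restricting to configurations with earthquake present: 0.920277*0.118 = 0.108593.
Hence the posterior is 0.108593/0.852719 ≈ 0.127.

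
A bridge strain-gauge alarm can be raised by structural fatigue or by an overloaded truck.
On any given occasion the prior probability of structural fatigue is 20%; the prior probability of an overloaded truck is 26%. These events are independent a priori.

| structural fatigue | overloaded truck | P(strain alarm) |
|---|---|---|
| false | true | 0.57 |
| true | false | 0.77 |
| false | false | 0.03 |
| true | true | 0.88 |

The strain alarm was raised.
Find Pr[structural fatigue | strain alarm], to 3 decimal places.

Sum P(strain alarm|·) weighted by the priors over the 4 (structural fatigue, overloaded truck) configurations:
  P(strain alarm) = 0.03·0.8·0.74 + 0.57·0.8·0.26 + 0.77·0.2·0.74 + 0.88·0.2·0.26
        = 0.017760 + 0.118560 + 0.113960 + 0.045760 = 0.296040
Keeping only the structural fatigue-present terms gives 0.159720, so
  P(structural fatigue | strain alarm) = 0.159720 / 0.296040 ≈ 0.540

Pr[structural fatigue | strain alarm] ≈ 0.540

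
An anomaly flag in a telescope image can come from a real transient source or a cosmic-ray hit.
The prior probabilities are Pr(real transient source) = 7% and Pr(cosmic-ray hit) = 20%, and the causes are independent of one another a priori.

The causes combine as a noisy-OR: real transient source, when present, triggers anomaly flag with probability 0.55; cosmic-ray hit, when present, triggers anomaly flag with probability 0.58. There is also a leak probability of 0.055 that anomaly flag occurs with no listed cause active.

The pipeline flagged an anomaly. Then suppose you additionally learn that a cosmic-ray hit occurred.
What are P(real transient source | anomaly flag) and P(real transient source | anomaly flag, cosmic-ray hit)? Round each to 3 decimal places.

Under noisy-OR, P(anomaly flag | causes) = 1 − (1−0.055)·∏(1−qᵢ) over the active causes.
Weight on real transient source=true, given the evidence: 0.032186 + 0.011500 = 0.043686
Normalizer over all consistent configurations: 0.055×0.93×0.8 + 0.6031×0.93×0.2 + 0.57475×0.07×0.8 + 0.821395×0.07×0.2 = 0.196783
P(real transient source | anomaly flag) = 0.043686/0.196783 ≈ 0.222

With the extra evidence:
P(anomaly flag | cosmic-ray hit) = 0.6031·0.93 + 0.821395·0.07 = 0.560883 + 0.057498 = 0.618381
Restricting to configurations with real transient source present: 0.821395·0.07 = 0.057498.
So P(real transient source | anomaly flag, cosmic-ray hit) = 0.057498/0.618381 ≈ 0.093.

P(real transient source | anomaly flag) ≈ 0.222; P(real transient source | anomaly flag, cosmic-ray hit) ≈ 0.093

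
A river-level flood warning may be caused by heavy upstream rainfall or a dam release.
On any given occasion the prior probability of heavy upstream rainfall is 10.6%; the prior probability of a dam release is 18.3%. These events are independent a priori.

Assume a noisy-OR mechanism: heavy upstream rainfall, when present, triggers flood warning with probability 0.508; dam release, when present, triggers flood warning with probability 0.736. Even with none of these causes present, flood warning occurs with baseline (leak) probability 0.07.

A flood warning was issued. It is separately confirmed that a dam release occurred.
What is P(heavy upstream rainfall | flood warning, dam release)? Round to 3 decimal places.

P(heavy upstream rainfall | flood warning, dam release) ≈ 0.121

Under noisy-OR, P(flood warning | causes) = 1 − (1−0.07)·∏(1−qᵢ) over the active causes.
By total probability over both values of heavy upstream rainfall:
  P(flood warning | dam release) = 0.75448×0.894 + 0.879204×0.106
        = 0.674505 + 0.093196 = 0.767701
Keeping only the heavy upstream rainfall-present terms gives 0.093196, so
  P(heavy upstream rainfall | flood warning, dam release) = 0.093196 / 0.767701 ≈ 0.121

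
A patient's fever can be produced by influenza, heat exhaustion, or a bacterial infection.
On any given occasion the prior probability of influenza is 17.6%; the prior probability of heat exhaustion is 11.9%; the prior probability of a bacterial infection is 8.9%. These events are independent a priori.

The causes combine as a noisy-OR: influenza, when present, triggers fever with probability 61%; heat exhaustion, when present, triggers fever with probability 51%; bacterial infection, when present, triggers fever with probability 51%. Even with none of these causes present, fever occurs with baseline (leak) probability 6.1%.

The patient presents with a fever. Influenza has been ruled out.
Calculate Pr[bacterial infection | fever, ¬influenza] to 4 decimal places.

Pr[bacterial infection | fever, ¬influenza] ≈ 0.3198

Under noisy-OR, P(fever | causes) = 1 − (1−0.061)·∏(1−qᵢ) over the active causes.
Enumerate the 4 (heat exhaustion, bacterial infection) configurations and weight by the priors:
  P(fever | ¬influenza) = 0.061×0.881×0.911 + 0.53989×0.881×0.089 + 0.53989×0.119×0.911 + 0.774546×0.119×0.089
        = 0.048958 + 0.042332 + 0.058529 + 0.008203 = 0.158022
Configurations with bacterial infection contribute 0.050535, so
  P(bacterial infection | fever, ¬influenza) = 0.050535 / 0.158022 ≈ 0.3198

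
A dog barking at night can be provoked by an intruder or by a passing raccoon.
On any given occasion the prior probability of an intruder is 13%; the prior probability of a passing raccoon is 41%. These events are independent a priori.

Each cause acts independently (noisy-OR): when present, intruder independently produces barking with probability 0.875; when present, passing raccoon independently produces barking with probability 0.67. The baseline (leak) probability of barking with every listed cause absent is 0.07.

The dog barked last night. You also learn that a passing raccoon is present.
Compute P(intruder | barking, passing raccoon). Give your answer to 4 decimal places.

P(intruder | barking, passing raccoon) ≈ 0.1717

Under noisy-OR, P(barking | causes) = 1 − (1−0.07)·∏(1−qᵢ) over the active causes.
Weight on intruder=true, given the evidence: 0.961638*0.13 = 0.125013
Normalizer over all consistent configurations: 0.6931*0.87 + 0.961638*0.13 = 0.728010
P(intruder | barking, passing raccoon) = 0.125013/0.728010 ≈ 0.1717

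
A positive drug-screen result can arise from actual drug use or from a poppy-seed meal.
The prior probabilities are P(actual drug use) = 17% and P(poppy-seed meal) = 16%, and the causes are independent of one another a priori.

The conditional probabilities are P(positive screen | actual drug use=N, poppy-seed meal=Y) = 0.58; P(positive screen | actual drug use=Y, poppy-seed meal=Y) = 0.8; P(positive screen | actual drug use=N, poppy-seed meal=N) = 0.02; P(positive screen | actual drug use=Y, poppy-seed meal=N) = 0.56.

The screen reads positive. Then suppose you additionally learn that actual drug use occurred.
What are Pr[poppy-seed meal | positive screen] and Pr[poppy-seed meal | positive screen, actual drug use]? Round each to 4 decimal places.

Pr[poppy-seed meal | positive screen] ≈ 0.5126; Pr[poppy-seed meal | positive screen, actual drug use] ≈ 0.2139

P(positive screen) = 0.02·0.83·0.84 + 0.58·0.83·0.16 + 0.56·0.17·0.84 + 0.8·0.17·0.16 = 0.013944 + 0.077024 + 0.079968 + 0.021760 = 0.192696
The poppy-seed meal-present share is 0.077024 + 0.021760 = 0.098784.
So P(poppy-seed meal | positive screen) = 0.098784/0.192696 ≈ 0.5126.

Now condition on the additional information:
P(positive screen | actual drug use) = 0.56×0.84 + 0.8×0.16 = 0.470400 + 0.128000 = 0.598400
Restricting to configurations with poppy-seed meal present: 0.8×0.16 = 0.128000.
Hence the posterior is 0.128000/0.598400 ≈ 0.2139.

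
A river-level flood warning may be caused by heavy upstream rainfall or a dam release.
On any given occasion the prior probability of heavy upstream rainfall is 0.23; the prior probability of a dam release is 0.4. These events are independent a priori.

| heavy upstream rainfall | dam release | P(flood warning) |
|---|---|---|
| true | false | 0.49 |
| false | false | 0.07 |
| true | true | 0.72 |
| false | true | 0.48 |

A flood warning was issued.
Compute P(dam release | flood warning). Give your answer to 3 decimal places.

P(dam release | flood warning) ≈ 0.682

P(flood warning) = 0.07·0.77·0.6 + 0.48·0.77·0.4 + 0.49·0.23·0.6 + 0.72·0.23·0.4 = 0.032340 + 0.147840 + 0.067620 + 0.066240 = 0.314040
Of this, 0.214080 comes from 0.147840 + 0.066240 (the dam release=true cases).
Hence the posterior is 0.214080/0.314040 ≈ 0.682.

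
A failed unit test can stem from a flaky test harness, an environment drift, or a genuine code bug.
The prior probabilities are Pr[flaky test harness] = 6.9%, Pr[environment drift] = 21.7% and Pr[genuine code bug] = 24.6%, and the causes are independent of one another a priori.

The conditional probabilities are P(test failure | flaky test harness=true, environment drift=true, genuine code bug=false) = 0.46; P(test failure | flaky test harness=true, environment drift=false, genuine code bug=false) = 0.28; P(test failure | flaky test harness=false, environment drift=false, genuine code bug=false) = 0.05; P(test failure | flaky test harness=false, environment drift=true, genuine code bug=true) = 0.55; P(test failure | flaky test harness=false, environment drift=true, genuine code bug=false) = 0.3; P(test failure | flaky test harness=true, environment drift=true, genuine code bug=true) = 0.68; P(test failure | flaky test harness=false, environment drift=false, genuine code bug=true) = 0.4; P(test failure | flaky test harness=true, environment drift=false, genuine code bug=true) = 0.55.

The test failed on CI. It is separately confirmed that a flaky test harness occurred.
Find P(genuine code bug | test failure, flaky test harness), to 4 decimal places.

P(genuine code bug | test failure, flaky test harness) ≈ 0.3716

P(test failure | flaky test harness) = 0.28*0.783*0.754 + 0.55*0.783*0.246 + 0.46*0.217*0.754 + 0.68*0.217*0.246 = 0.165307 + 0.105940 + 0.075264 + 0.036300 = 0.382811
The genuine code bug-present share is 0.105940 + 0.036300 = 0.142240.
So P(genuine code bug | test failure, flaky test harness) = 0.142240/0.382811 ≈ 0.3716.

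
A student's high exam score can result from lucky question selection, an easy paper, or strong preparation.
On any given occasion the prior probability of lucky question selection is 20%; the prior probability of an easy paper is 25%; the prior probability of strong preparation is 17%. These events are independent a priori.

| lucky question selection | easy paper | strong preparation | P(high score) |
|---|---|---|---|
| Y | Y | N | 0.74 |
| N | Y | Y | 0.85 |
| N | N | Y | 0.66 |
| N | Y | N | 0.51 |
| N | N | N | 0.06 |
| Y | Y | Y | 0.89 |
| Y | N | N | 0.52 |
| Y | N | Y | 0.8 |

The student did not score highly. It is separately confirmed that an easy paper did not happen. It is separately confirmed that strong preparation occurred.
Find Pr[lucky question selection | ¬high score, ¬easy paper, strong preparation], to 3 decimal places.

Pr[lucky question selection | ¬high score, ¬easy paper, strong preparation] ≈ 0.128

P(¬high score | ¬easy paper, strong preparation) = 0.34×0.8 + 0.2×0.2 = 0.272000 + 0.040000 = 0.312000
Of this, 0.040000 comes from 0.2×0.2 (the lucky question selection=true cases).
Hence the posterior is 0.040000/0.312000 ≈ 0.128.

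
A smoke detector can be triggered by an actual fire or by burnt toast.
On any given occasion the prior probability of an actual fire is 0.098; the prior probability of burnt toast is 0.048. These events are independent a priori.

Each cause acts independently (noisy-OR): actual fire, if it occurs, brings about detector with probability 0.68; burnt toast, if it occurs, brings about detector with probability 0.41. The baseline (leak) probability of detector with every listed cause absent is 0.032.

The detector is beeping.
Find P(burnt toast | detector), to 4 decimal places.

Under noisy-OR, P(detector | causes) = 1 − (1−0.032)·∏(1−qᵢ) over the active causes.
For the numerator, keep only burnt toast=true terms: 0.018569 + 0.003844 = 0.022413
The normalizing constant is 0.032·0.902·0.952 + 0.42888·0.902·0.048 + 0.69024·0.098·0.952 + 0.817242·0.098·0.048 = 0.114289
P(burnt toast | detector) = 0.022413/0.114289 ≈ 0.1961

P(burnt toast | detector) ≈ 0.1961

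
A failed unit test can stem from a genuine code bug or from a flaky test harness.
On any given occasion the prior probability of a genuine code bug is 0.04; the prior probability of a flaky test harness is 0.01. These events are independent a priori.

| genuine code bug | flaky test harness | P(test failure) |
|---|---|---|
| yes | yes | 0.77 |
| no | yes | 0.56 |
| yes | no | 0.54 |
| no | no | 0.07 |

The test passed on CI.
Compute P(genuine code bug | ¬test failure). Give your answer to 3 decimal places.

P(genuine code bug | ¬test failure) ≈ 0.020

By total probability over the 4 (genuine code bug, flaky test harness) configurations:
  P(¬test failure) = 0.93*0.96*0.99 + 0.44*0.96*0.01 + 0.46*0.04*0.99 + 0.23*0.04*0.01
        = 0.883872 + 0.004224 + 0.018216 + 0.000092 = 0.906404
Keeping only the genuine code bug-present terms gives 0.018308, so
  P(genuine code bug | ¬test failure) = 0.018308 / 0.906404 ≈ 0.020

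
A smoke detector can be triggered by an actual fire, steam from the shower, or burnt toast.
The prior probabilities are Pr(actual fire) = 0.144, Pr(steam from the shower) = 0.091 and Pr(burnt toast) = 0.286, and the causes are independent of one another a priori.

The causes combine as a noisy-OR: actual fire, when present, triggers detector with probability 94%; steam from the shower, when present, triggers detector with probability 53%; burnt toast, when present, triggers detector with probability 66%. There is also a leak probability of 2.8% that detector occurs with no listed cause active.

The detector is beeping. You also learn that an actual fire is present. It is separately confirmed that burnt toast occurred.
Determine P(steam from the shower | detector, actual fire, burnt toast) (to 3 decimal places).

Under noisy-OR, P(detector | causes) = 1 − (1−0.028)·∏(1−qᵢ) over the active causes.
Numerator (weight on configurations with steam from the shower): 0.99068×0.091 = 0.090152
Denominator P(detector | actual fire, burnt toast): 0.980171×0.909 + 0.99068×0.091 = 0.981127
P(steam from the shower | detector, actual fire, burnt toast) = 0.090152/0.981127 ≈ 0.092

P(steam from the shower | detector, actual fire, burnt toast) ≈ 0.092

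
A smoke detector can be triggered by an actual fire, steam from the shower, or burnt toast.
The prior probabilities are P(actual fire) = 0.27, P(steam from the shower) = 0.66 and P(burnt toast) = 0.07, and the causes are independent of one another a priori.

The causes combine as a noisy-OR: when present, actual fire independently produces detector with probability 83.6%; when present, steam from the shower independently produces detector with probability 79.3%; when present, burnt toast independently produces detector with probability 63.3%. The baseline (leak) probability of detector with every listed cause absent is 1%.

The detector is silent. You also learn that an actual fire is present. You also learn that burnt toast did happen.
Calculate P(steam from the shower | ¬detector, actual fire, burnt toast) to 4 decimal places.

Under noisy-OR, P(detector | causes) = 1 − (1−0.01)·∏(1−qᵢ) over the active causes.
Enumerate both values of steam from the shower and weight by the priors:
  P(¬detector | actual fire, burnt toast) = 0.059586×0.34 + 0.012334×0.66
        = 0.020259 + 0.008140 = 0.028399
Keeping only the steam from the shower-present terms gives 0.008140, so
  P(steam from the shower | ¬detector, actual fire, burnt toast) = 0.008140 / 0.028399 ≈ 0.2866

P(steam from the shower | ¬detector, actual fire, burnt toast) ≈ 0.2866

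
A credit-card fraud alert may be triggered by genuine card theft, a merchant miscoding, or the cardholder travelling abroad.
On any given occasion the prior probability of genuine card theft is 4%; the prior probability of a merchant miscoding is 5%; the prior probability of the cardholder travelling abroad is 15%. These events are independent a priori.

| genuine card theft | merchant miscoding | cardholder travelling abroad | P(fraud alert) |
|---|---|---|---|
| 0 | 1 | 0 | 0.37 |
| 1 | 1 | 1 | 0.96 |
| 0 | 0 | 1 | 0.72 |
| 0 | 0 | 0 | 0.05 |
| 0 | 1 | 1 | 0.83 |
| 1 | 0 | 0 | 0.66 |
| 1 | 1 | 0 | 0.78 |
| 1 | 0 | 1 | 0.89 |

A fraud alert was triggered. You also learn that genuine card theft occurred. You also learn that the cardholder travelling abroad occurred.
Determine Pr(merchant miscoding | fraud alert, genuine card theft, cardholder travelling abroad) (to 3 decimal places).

Sum P(fraud alert|·) weighted by the priors over both values of merchant miscoding:
  P(fraud alert | genuine card theft, cardholder travelling abroad) = 0.89×0.95 + 0.96×0.05
        = 0.845500 + 0.048000 = 0.893500
Keeping only the merchant miscoding-present terms gives 0.048000, so
  P(merchant miscoding | fraud alert, genuine card theft, cardholder travelling abroad) = 0.048000 / 0.893500 ≈ 0.054

Pr(merchant miscoding | fraud alert, genuine card theft, cardholder travelling abroad) ≈ 0.054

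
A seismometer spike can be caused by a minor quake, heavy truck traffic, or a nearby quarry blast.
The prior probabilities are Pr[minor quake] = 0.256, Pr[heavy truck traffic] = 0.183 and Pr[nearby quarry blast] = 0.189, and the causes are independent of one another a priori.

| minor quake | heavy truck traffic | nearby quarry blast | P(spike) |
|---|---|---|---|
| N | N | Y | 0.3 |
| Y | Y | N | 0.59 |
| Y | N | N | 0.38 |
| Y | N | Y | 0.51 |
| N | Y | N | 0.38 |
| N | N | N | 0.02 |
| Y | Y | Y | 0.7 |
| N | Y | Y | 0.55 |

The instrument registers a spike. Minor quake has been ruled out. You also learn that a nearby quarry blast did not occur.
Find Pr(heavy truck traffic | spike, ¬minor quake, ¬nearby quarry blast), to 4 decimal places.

Pr(heavy truck traffic | spike, ¬minor quake, ¬nearby quarry blast) ≈ 0.8097

P(spike | ¬minor quake, ¬nearby quarry blast) = 0.02·0.817 + 0.38·0.183 = 0.016340 + 0.069540 = 0.085880
Of this, 0.069540 comes from 0.38·0.183 (the heavy truck traffic=true cases).
P(heavy truck traffic | spike, ¬minor quake, ¬nearby quarry blast) = 0.069540 / 0.085880 ≈ 0.8097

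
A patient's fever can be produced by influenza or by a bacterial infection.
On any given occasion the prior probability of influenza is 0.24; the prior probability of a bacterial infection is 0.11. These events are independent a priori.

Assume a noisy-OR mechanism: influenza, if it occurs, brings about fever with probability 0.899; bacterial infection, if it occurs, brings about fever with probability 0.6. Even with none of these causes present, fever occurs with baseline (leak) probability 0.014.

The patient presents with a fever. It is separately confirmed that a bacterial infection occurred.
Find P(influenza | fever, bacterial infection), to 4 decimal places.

Under noisy-OR, P(fever | causes) = 1 − (1−0.014)·∏(1−qᵢ) over the active causes.
P(fever | bacterial infection) = 0.6056·0.76 + 0.960166·0.24 = 0.460256 + 0.230440 = 0.690696
The influenza-present share is 0.960166·0.24 = 0.230440.
So P(influenza | fever, bacterial infection) = 0.230440/0.690696 ≈ 0.3336.

P(influenza | fever, bacterial infection) ≈ 0.3336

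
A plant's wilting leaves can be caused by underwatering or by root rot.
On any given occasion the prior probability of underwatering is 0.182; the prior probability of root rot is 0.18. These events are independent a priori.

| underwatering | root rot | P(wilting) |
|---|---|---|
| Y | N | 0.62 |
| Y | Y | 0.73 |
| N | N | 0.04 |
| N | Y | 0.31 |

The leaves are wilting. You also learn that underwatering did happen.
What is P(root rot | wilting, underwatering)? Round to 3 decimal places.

P(root rot | wilting, underwatering) ≈ 0.205

By total probability over both values of root rot:
  P(wilting | underwatering) = 0.62·0.82 + 0.73·0.18
        = 0.508400 + 0.131400 = 0.639800
Configurations with root rot contribute 0.131400, so
  P(root rot | wilting, underwatering) = 0.131400 / 0.639800 ≈ 0.205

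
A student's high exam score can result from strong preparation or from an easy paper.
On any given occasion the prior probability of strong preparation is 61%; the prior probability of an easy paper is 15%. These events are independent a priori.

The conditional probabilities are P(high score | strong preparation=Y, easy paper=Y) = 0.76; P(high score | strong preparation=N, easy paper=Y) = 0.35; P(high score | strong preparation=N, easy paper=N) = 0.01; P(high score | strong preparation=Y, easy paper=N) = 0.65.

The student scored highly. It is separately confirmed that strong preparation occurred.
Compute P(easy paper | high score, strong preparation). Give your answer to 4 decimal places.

P(high score | strong preparation) = 0.65×0.85 + 0.76×0.15 = 0.552500 + 0.114000 = 0.666500
The easy paper-present share is 0.76×0.15 = 0.114000.
Hence the posterior is 0.114000/0.666500 ≈ 0.1710.

P(easy paper | high score, strong preparation) ≈ 0.1710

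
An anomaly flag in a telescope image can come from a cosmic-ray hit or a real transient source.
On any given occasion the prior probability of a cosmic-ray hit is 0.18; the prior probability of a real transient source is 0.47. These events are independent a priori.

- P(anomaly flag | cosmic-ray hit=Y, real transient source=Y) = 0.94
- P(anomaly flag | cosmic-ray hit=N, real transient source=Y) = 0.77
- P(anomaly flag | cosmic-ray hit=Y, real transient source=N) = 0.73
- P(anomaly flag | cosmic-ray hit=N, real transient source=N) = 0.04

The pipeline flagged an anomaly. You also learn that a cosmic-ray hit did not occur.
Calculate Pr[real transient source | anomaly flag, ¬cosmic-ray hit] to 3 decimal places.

Pr[real transient source | anomaly flag, ¬cosmic-ray hit] ≈ 0.945

P(anomaly flag | ¬cosmic-ray hit) = 0.04*0.53 + 0.77*0.47 = 0.021200 + 0.361900 = 0.383100
Of this, 0.361900 comes from 0.77*0.47 (the real transient source=true cases).
Hence the posterior is 0.361900/0.383100 ≈ 0.945.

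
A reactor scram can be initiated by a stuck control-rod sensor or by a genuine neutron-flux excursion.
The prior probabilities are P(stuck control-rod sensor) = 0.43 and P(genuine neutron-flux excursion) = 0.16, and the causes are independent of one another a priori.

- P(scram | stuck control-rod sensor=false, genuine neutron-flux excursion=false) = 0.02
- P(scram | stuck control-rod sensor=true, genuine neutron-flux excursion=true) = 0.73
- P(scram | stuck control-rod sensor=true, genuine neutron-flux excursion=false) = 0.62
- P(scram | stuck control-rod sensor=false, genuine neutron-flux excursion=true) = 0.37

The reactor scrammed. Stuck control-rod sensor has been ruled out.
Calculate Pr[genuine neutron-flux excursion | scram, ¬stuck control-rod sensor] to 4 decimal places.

Enumerate both values of genuine neutron-flux excursion and weight by the priors:
  P(scram | ¬stuck control-rod sensor) = 0.02·0.84 + 0.37·0.16
        = 0.016800 + 0.059200 = 0.076000
Configurations with genuine neutron-flux excursion contribute 0.059200, so
  P(genuine neutron-flux excursion | scram, ¬stuck control-rod sensor) = 0.059200 / 0.076000 ≈ 0.7789

Pr[genuine neutron-flux excursion | scram, ¬stuck control-rod sensor] ≈ 0.7789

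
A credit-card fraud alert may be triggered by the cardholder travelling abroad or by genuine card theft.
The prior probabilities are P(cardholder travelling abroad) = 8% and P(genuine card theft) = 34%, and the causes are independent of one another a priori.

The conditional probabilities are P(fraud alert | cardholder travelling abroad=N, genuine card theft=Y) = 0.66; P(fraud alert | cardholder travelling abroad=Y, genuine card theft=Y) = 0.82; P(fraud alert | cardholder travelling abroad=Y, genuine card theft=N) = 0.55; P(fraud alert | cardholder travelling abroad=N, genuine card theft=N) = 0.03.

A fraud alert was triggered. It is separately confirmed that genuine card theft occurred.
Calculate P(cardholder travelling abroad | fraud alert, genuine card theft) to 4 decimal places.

P(fraud alert | genuine card theft) = 0.66×0.92 + 0.82×0.08 = 0.607200 + 0.065600 = 0.672800
The cardholder travelling abroad-present share is 0.82×0.08 = 0.065600.
So P(cardholder travelling abroad | fraud alert, genuine card theft) = 0.065600/0.672800 ≈ 0.0975.

P(cardholder travelling abroad | fraud alert, genuine card theft) ≈ 0.0975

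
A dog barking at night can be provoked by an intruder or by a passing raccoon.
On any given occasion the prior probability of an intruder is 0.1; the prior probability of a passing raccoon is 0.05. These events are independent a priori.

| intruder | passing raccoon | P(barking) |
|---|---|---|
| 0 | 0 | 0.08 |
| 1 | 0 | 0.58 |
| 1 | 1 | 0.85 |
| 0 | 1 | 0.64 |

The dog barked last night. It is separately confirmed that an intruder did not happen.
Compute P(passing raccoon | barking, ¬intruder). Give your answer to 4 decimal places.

P(passing raccoon | barking, ¬intruder) ≈ 0.2963

P(barking | ¬intruder) = 0.08×0.95 + 0.64×0.05 = 0.076000 + 0.032000 = 0.108000
Restricting to configurations with passing raccoon present: 0.64×0.05 = 0.032000.
Hence the posterior is 0.032000/0.108000 ≈ 0.2963.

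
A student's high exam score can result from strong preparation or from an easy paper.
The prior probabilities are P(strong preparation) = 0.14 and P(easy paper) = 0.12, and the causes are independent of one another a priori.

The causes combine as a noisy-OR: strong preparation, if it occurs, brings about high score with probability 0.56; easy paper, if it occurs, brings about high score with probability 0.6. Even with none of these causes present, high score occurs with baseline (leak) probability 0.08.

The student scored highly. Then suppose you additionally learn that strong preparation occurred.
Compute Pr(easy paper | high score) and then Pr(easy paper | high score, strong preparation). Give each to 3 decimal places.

Pr(easy paper | high score) ≈ 0.372; Pr(easy paper | high score, strong preparation) ≈ 0.161

Under noisy-OR, P(high score | causes) = 1 − (1−0.08)·∏(1−qᵢ) over the active causes.
For the numerator, keep only easy paper=true terms: 0.065222 + 0.014080 = 0.079302
Normalizer over all consistent configurations: 0.08*0.86*0.88 + 0.632*0.86*0.12 + 0.5952*0.14*0.88 + 0.83808*0.14*0.12 = 0.213175
Posterior = 0.079302 / 0.213175 ≈ 0.372

With the extra evidence:
Sum P(high score|·) weighted by the priors over both values of easy paper:
  P(high score | strong preparation) = 0.5952×0.88 + 0.83808×0.12
        = 0.523776 + 0.100570 = 0.624346
Keeping only the easy paper-present terms gives 0.100570, so
  P(easy paper | high score, strong preparation) = 0.100570 / 0.624346 ≈ 0.161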